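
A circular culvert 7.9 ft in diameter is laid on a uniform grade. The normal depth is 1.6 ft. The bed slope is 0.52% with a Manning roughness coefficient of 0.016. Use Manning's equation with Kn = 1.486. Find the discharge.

For a circular section of diameter D = 7.9 ft at depth y = 1.6 ft, the central angle is θ = 2 arccos(1 − 2y/D) = 1.867 rad. Then A = (D²/8)(θ − sin θ) = 7.106 ft² and P = Dθ/2 = 7.376 ft.
Hydraulic radius R = A/P = 7.106/7.376 = 0.9634 ft.
Manning's equation: Q = (1.486/n) A R^(2/3) S^(1/2) = (1.486/0.016) × 7.106 × 0.9634^(2/3) × 0.0052^(1/2) = 46.4 ft³/s.

Q = 46.4 ft³/s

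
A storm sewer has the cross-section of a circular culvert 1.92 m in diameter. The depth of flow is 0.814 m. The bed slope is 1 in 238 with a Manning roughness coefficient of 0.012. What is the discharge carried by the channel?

For a circular section of diameter D = 1.92 m at depth y = 0.814 m, the central angle is θ = 2 arccos(1 − 2y/D) = 2.836 rad. Then A = (D²/8)(θ − sin θ) = 1.168 m² and P = Dθ/2 = 2.723 m.
Hydraulic radius R = A/P = 1.168/2.723 = 0.4291 m.
Manning's equation: Q = (1/n) A R^(2/3) S^(1/2) = (1/0.012) × 1.168 × 0.4291^(2/3) × 0.004202^(1/2) = 3.59 m³/s.

Q = 3.59 m³/s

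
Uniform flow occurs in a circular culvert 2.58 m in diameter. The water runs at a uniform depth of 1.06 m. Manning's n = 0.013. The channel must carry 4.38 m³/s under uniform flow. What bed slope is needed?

S = 0.0017

For a circular section of diameter D = 2.58 m at depth y = 1.06 m, the central angle is θ = 2 arccos(1 − 2y/D) = 2.783 rad. Then A = (D²/8)(θ − sin θ) = 2.024 m² and P = Dθ/2 = 3.59 m.
Hydraulic radius R = A/P = 2.024/3.59 = 0.5637 m.
From Manning's equation, S = [nQ / (1 A R^(2/3))]² = [0.013 × 4.38 / (1 × 2.024 × 0.5637^(2/3))]² = 0.0017.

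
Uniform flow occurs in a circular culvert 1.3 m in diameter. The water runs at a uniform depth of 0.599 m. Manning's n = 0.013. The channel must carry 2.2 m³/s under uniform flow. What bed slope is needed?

S = 0.011

For a circular section of diameter D = 1.3 m at depth y = 0.599 m, the central angle is θ = 2 arccos(1 − 2y/D) = 2.985 rad. Then A = (D²/8)(θ − sin θ) = 0.5974 m² and P = Dθ/2 = 1.94 m.
Hydraulic radius R = A/P = 0.5974/1.94 = 0.308 m.
From Manning's equation, S = [nQ / (1 A R^(2/3))]² = [0.013 × 2.2 / (1 × 0.5974 × 0.308^(2/3))]² = 0.011.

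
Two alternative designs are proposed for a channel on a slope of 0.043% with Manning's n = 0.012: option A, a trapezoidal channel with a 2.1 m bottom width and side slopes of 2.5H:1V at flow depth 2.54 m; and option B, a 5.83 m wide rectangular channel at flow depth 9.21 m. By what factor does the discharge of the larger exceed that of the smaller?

3.46

Channel A: With bottom width b = 2.1 m and side slope z = 2.5: A = (b + zy)y = (2.1 + 2.5×2.54)×2.54 = 21.46 m²; P = b + 2y√(1+z²) = 2.1 + 2×2.54×2.693 = 15.78 m. Hydraulic radius R = A/P = 21.46/15.78 = 1.36 m. Q_A = (1/0.012)·21.46·1.36^(2/3)·√0.00043 = 45.53 m³/s.
Channel B: Flow area A = b·y = 5.83 × 9.21 = 53.69 m². Wetted perimeter P = b + 2y = 5.83 + 2×9.21 = 24.25 m. Hydraulic radius R = A/P = 53.69/24.25 = 2.214 m. Q_B = (1/0.012)·53.69·2.214^(2/3)·√0.00043 = 157.6 m³/s.
The larger discharge is 157.6 m³/s and the smaller is 45.53 m³/s; the ratio is 3.46.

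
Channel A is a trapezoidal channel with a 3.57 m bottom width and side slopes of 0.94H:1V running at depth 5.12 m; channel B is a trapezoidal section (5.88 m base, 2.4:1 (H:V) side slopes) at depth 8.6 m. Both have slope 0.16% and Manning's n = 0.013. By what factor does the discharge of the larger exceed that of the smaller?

8.01

Channel A: With bottom width b = 3.57 m and side slope z = 0.94: A = (b + zy)y = (3.57 + 0.94×5.12)×5.12 = 42.92 m²; P = b + 2y√(1+z²) = 3.57 + 2×5.12×1.372 = 17.62 m. Hydraulic radius R = A/P = 42.92/17.62 = 2.435 m. Q_A = (1/0.013)·42.92·2.435^(2/3)·√0.0016 = 239 m³/s.
Channel B: With bottom width b = 5.88 m and side slope z = 2.4: A = (b + zy)y = (5.88 + 2.4×8.6)×8.6 = 228.1 m²; P = b + 2y√(1+z²) = 5.88 + 2×8.6×2.6 = 50.6 m. Hydraulic radius R = A/P = 228.1/50.6 = 4.507 m. Q_B = (1/0.013)·228.1·4.507^(2/3)·√0.0016 = 1915 m³/s.
The larger discharge is 1915 m³/s and the smaller is 239 m³/s; the ratio is 8.01.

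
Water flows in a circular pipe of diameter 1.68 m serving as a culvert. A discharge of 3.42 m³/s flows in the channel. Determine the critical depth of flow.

y_c = 0.929 m

At critical depth, Q² T / (g A³) = 1, i.e. A³/T = Q²/g = 3.42²/9.81 = 1.192.
Try y = 1.04 m: A³/T = 1.834 — too large.
Try y = 0.732 m: A³/T = 0.4788 — too small.
Try y = 0.929 m: A³/T = 1.191 — close enough.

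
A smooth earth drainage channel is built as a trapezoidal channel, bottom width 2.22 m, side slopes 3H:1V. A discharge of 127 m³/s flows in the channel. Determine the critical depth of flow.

y_c = 2.91 m

At critical depth, Q² T / (g A³) = 1, i.e. A³/T = Q²/g = 127²/9.81 = 1644.
Try y = 2.35 m: A³/T = 633.5 — short.
Try y = 3.3 m: A³/T = 2906 — over.
Try y = 2.91 m: A³/T = 1644 — ≈ 1644.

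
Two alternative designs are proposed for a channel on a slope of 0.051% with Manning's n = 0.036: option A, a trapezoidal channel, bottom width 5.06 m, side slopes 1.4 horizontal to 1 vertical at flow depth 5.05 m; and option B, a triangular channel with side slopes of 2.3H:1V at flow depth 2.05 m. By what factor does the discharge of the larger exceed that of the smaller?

Channel A: With bottom width b = 5.06 m and side slope z = 1.4: A = (b + zy)y = (5.06 + 1.4×5.05)×5.05 = 61.26 m²; P = b + 2y√(1+z²) = 5.06 + 2×5.05×1.72 = 22.44 m. Hydraulic radius R = A/P = 61.26/22.44 = 2.73 m. Q_A = (1/0.036)·61.26·2.73^(2/3)·√0.00051 = 75.06 m³/s.
Channel B: For a triangular section with side slope z = 2.3: A = zy² = 2.3×2.05² = 9.666 m²; P = 2y√(1+z²) = 2×2.05×2.508 = 10.28 m. Hydraulic radius R = A/P = 9.666/10.28 = 0.94 m. Q_B = (1/0.036)·9.666·0.94^(2/3)·√0.00051 = 5.818 m³/s.
The larger discharge is 75.06 m³/s and the smaller is 5.818 m³/s; the ratio is 12.9.

12.9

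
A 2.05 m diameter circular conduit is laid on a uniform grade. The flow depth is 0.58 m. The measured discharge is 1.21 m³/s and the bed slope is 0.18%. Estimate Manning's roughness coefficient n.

For a circular section of diameter D = 2.05 m at depth y = 0.58 m, the central angle is θ = 2 arccos(1 − 2y/D) = 2.243 rad. Then A = (D²/8)(θ − sin θ) = 0.7676 m² and P = Dθ/2 = 2.299 m.
Hydraulic radius R = A/P = 0.7676/2.299 = 0.3338 m.
Rearranging Manning's equation: n = (1/Q) A R^(2/3) S^(1/2) = (1/1.21) × 0.7676 × 0.3338^(2/3) × √0.0018 = 0.013.

n = 0.013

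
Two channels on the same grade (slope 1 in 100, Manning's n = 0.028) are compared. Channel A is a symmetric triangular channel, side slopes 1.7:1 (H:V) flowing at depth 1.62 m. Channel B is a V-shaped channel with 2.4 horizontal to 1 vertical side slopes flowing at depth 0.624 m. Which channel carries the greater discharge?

channel A

Channel A: For a triangular section with side slope z = 1.7: A = zy² = 1.7×1.62² = 4.461 m²; P = 2y√(1+z²) = 2×1.62×1.972 = 6.39 m. Hydraulic radius R = A/P = 4.461/6.39 = 0.6982 m. Q_A = (1/0.028)·4.461·0.6982^(2/3)·√0.01 = 12.54 m³/s.
Channel B: For a triangular section with side slope z = 2.4: A = zy² = 2.4×0.624² = 0.9345 m²; P = 2y√(1+z²) = 2×0.624×2.6 = 3.245 m. Hydraulic radius R = A/P = 0.9345/3.245 = 0.288 m. Q_B = (1/0.028)·0.9345·0.288^(2/3)·√0.01 = 1.456 m³/s.
Q_A = 12.54 m³/s vs Q_B = 1.456 m³/s, so channel A carries more.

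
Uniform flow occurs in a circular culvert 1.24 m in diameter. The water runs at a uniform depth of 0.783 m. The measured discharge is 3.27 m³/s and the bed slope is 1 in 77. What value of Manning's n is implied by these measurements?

For a circular section of diameter D = 1.24 m at depth y = 0.783 m, the central angle is θ = 2 arccos(1 − 2y/D) = 3.674 rad. Then A = (D²/8)(θ − sin θ) = 0.8036 m² and P = Dθ/2 = 2.278 m.
Hydraulic radius R = A/P = 0.8036/2.278 = 0.3528 m.
Rearranging Manning's equation: n = (1/Q) A R^(2/3) S^(1/2) = (1/3.27) × 0.8036 × 0.3528^(2/3) × √0.01299 = 0.014.

n = 0.014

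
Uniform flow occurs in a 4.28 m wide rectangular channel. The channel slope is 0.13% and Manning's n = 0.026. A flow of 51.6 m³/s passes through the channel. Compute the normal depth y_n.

y_n = 6.35 m

Manning's equation rearranged: A R^(2/3) = nQ / (1·√S) = 0.026 × 51.6 / (√0.0013) = 37.21.
Trying y = 4.65 m: A R^(2/3) = 25.68 — low.
Trying y = 7.9 m: A R^(2/3) = 47.86 — high.
Trying y = 6.35 m: A R^(2/3) = 37.19 — matches.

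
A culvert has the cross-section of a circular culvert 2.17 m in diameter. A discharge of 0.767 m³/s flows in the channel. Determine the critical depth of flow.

At critical depth, Q² T / (g A³) = 1, i.e. A³/T = Q²/g = 0.767²/9.81 = 0.05997.
At y = 0.355 m: A³/T = 0.03822 — short.
At y = 0.448 m: A³/T = 0.09524 — over.
At y = 0.398 m: A³/T = 0.05989 — matches.

y_c = 0.398 m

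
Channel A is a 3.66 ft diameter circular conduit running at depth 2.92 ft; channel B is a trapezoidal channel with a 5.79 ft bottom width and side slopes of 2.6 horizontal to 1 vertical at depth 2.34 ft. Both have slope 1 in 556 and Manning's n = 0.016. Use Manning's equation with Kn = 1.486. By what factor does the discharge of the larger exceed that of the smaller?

3.73

Channel A: For a circular section of diameter D = 3.66 ft at depth y = 2.92 ft, the central angle is θ = 2 arccos(1 − 2y/D) = 4.418 rad. Then A = (D²/8)(θ − sin θ) = 8.999 ft² and P = Dθ/2 = 8.084 ft. Hydraulic radius R = A/P = 8.999/8.084 = 1.113 ft. Q_A = (1.486/0.016)·8.999·1.113^(2/3)·√0.001799 = 38.07 ft³/s.
Channel B: With bottom width b = 5.79 ft and side slope z = 2.6: A = (b + zy)y = (5.79 + 2.6×2.34)×2.34 = 27.79 ft²; P = b + 2y√(1+z²) = 5.79 + 2×2.34×2.786 = 18.83 ft. Hydraulic radius R = A/P = 27.79/18.83 = 1.476 ft. Q_B = (1.486/0.016)·27.79·1.476^(2/3)·√0.001799 = 141.9 ft³/s.
The larger discharge is 141.9 ft³/s and the smaller is 38.07 ft³/s; the ratio is 3.73.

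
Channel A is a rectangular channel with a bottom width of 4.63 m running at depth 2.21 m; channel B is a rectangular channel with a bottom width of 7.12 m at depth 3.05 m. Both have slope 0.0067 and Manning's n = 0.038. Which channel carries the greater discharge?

Channel A: Flow area A = b·y = 4.63 × 2.21 = 10.23 m². Wetted perimeter P = b + 2y = 4.63 + 2×2.21 = 9.05 m. Hydraulic radius R = A/P = 10.23/9.05 = 1.131 m. Q_A = (1/0.038)·10.23·1.131^(2/3)·√0.0067 = 23.92 m³/s.
Channel B: Flow area A = b·y = 7.12 × 3.05 = 21.72 m². Wetted perimeter P = b + 2y = 7.12 + 2×3.05 = 13.22 m. Hydraulic radius R = A/P = 21.72/13.22 = 1.643 m. Q_B = (1/0.038)·21.72·1.643^(2/3)·√0.0067 = 65.12 m³/s.
Q_A = 23.92 m³/s vs Q_B = 65.12 m³/s, so channel B carries more.

channel B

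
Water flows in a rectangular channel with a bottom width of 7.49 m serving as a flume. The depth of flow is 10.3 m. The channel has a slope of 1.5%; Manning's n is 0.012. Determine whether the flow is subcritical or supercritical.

supercritical

Flow area A = b·y = 7.49 × 10.3 = 77.15 m². Wetted perimeter P = b + 2y = 7.49 + 2×10.3 = 28.09 m.
Hydraulic radius R = A/P = 77.15/28.09 = 2.746 m.
V = (1/n) R^(2/3) √S = (1/0.012) × 2.746^(2/3) × √0.015 = 20.02 m/s. Hydraulic depth D_h = A/T = 77.15/7.49 = 10.3 m.
Froude number Fr = V/√(g·D_h) = 20.02/√(9.81×10.3) = 1.99, which is greater than 1, so the flow is supercritical.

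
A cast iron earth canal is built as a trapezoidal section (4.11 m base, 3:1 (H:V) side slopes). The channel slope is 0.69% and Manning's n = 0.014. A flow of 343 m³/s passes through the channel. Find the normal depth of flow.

Manning's equation rearranged: A R^(2/3) = nQ / (1·√S) = 0.014 × 343 / (√0.0069) = 57.81.
At y = 3.76 m: A R^(2/3) = 94.13 — too large.
At y = 2.57 m: A R^(2/3) = 39.66 — too small.
At y = 3.04 m: A R^(2/3) = 57.81 — matches.

y_n = 3.04 m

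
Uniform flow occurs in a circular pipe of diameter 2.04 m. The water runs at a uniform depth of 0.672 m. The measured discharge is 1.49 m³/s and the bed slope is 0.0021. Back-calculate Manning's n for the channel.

For a circular section of diameter D = 2.04 m at depth y = 0.672 m, the central angle is θ = 2 arccos(1 − 2y/D) = 2.445 rad. Then A = (D²/8)(θ − sin θ) = 0.9384 m² and P = Dθ/2 = 2.494 m.
Hydraulic radius R = A/P = 0.9384/2.494 = 0.3762 m.
Rearranging Manning's equation: n = (1/Q) A R^(2/3) S^(1/2) = (1/1.49) × 0.9384 × 0.3762^(2/3) × √0.0021 = 0.015.

n = 0.015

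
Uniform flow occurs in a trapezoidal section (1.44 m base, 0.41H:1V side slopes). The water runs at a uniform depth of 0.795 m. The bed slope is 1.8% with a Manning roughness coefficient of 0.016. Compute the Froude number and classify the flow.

supercritical

With bottom width b = 1.44 m and side slope z = 0.41: A = (b + zy)y = (1.44 + 0.41×0.795)×0.795 = 1.404 m²; P = b + 2y√(1+z²) = 1.44 + 2×0.795×1.081 = 3.158 m.
Hydraulic radius R = A/P = 1.404/3.158 = 0.4445 m.
V = (1/n) R^(2/3) √S = (1/0.016) × 0.4445^(2/3) × √0.018 = 4.884 m/s. Hydraulic depth D_h = A/T = 1.404/2.092 = 0.6711 m.
Froude number Fr = V/√(g·D_h) = 4.884/√(9.81×0.6711) = 1.9, which is greater than 1, so the flow is supercritical.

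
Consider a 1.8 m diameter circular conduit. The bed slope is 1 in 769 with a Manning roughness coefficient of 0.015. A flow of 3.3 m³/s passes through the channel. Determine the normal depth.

y_n = 1.36 m

Manning's equation rearranged: A R^(2/3) = nQ / (1·√S) = 0.015 × 3.3 / (√0.0013) = 1.373.
Trying y = 0.996 m: A R^(2/3) = 0.8838 — too small.
Trying y = 1.53 m: A R^(2/3) = 1.54 — too large.
Trying y = 1.36 m: A R^(2/3) = 1.374 — matches.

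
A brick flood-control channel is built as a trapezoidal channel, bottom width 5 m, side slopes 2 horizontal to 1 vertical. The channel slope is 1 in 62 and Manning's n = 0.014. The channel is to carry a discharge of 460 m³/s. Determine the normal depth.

Manning's equation rearranged: A R^(2/3) = nQ / (1·√S) = 0.014 × 460 / (√0.01613) = 50.71.
At y = 2.16 m: A R^(2/3) = 24.87 — too small.
At y = 3.06 m: A R^(2/3) = 50.74 — matches.

y_n = 3.06 m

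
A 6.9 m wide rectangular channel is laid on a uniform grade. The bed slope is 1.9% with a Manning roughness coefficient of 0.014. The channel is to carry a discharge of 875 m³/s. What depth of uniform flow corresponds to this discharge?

Manning's equation rearranged: A R^(2/3) = nQ / (1·√S) = 0.014 × 875 / (√0.019) = 88.87.
At y = 9.21 m: A R^(2/3) = 117.4 — over.
At y = 6.37 m: A R^(2/3) = 75.2 — short.
At y = 7.3 m: A R^(2/3) = 88.85 — close enough.

y_n = 7.3 m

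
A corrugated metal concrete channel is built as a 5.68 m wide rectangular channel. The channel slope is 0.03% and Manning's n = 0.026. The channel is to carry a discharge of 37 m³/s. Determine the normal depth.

Manning's equation rearranged: A R^(2/3) = nQ / (1·√S) = 0.026 × 37 / (√0.0003) = 55.54.
Trying y = 4.65 m: A R^(2/3) = 38.55 — low.
Trying y = 7.97 m: A R^(2/3) = 74.09 — high.
Trying y = 6.26 m: A R^(2/3) = 55.57 — matches.

y_n = 6.26 m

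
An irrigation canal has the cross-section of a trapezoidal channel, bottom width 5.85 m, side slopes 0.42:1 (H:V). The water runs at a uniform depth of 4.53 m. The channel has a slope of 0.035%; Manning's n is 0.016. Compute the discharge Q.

With bottom width b = 5.85 m and side slope z = 0.42: A = (b + zy)y = (5.85 + 0.42×4.53)×4.53 = 35.12 m²; P = b + 2y√(1+z²) = 5.85 + 2×4.53×1.085 = 15.68 m.
Hydraulic radius R = A/P = 35.12/15.68 = 2.24 m.
Manning's equation: Q = (1/n) A R^(2/3) S^(1/2) = (1/0.016) × 35.12 × 2.24^(2/3) × 0.00035^(1/2) = 70.3 m³/s.

Q = 70.3 m³/s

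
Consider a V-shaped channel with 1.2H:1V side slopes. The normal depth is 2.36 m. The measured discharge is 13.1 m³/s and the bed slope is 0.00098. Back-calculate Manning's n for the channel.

For a triangular section with side slope z = 1.2: A = zy² = 1.2×2.36² = 6.684 m²; P = 2y√(1+z²) = 2×2.36×1.562 = 7.373 m.
Hydraulic radius R = A/P = 6.684/7.373 = 0.9065 m.
Rearranging Manning's equation: n = (1/Q) A R^(2/3) S^(1/2) = (1/13.1) × 6.684 × 0.9065^(2/3) × √0.00098 = 0.015.

n = 0.015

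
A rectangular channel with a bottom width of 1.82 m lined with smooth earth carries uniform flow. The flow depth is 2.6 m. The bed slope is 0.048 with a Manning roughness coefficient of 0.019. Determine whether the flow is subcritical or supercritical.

Flow area A = b·y = 1.82 × 2.6 = 4.732 m². Wetted perimeter P = b + 2y = 1.82 + 2×2.6 = 7.02 m.
Hydraulic radius R = A/P = 4.732/7.02 = 0.6741 m.
V = (1/n) R^(2/3) √S = (1/0.019) × 0.6741^(2/3) × √0.048 = 8.865 m/s. Hydraulic depth D_h = A/T = 4.732/1.82 = 2.6 m.
Froude number Fr = V/√(g·D_h) = 8.865/√(9.81×2.6) = 1.76, which is greater than 1, so the flow is supercritical.

supercritical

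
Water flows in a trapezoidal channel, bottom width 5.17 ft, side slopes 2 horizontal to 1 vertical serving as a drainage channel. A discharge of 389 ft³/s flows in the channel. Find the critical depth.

y_c = 3.64 ft

At critical depth, Q² T / (g A³) = 1, i.e. A³/T = Q²/g = 389²/32.2 = 4699.
Try y = 2.58 ft: A³/T = 1222 — short.
Try y = 4.36 ft: A³/T = 9823 — over.
Try y = 3.64 ft: A³/T = 4717 — ≈ 4699.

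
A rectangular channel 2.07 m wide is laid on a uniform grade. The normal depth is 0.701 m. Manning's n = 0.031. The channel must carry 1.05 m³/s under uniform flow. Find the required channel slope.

Flow area A = b·y = 2.07 × 0.701 = 1.451 m². Wetted perimeter P = b + 2y = 2.07 + 2×0.701 = 3.472 m.
Hydraulic radius R = A/P = 1.451/3.472 = 0.4179 m.
From Manning's equation, S = [nQ / (1 A R^(2/3))]² = [0.031 × 1.05 / (1 × 1.451 × 0.4179^(2/3))]² = 0.00161.

S = 0.00161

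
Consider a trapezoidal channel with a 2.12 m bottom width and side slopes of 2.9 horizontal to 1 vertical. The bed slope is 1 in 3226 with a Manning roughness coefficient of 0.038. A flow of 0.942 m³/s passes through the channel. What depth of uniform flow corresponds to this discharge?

y_n = 0.761 m

Manning's equation rearranged: A R^(2/3) = nQ / (1·√S) = 0.038 × 0.942 / (√0.00031) = 2.033.
At y = 0.631 m: A R^(2/3) = 1.389 — low.
At y = 0.835 m: A R^(2/3) = 2.463 — high.
At y = 0.761 m: A R^(2/3) = 2.033 — matches.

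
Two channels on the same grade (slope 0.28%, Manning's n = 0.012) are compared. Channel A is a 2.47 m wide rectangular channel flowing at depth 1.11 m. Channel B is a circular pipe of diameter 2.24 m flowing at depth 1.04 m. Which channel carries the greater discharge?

Channel A: Flow area A = b·y = 2.47 × 1.11 = 2.742 m². Wetted perimeter P = b + 2y = 2.47 + 2×1.11 = 4.69 m. Hydraulic radius R = A/P = 2.742/4.69 = 0.5846 m. Q_A = (1/0.012)·2.742·0.5846^(2/3)·√0.0028 = 8.452 m³/s.
Channel B: For a circular section of diameter D = 2.24 m at depth y = 1.04 m, the central angle is θ = 2 arccos(1 − 2y/D) = 2.999 rad. Then A = (D²/8)(θ − sin θ) = 1.791 m² and P = Dθ/2 = 3.358 m. Hydraulic radius R = A/P = 1.791/3.358 = 0.5334 m. Q_B = (1/0.012)·1.791·0.5334^(2/3)·√0.0028 = 5.195 m³/s.
Q_A = 8.452 m³/s vs Q_B = 5.195 m³/s, so channel A carries more.

channel A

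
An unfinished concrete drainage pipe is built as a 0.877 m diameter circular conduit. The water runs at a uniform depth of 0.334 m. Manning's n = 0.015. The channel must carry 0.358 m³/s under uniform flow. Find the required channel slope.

S = 0.00631

For a circular section of diameter D = 0.877 m at depth y = 0.334 m, the central angle is θ = 2 arccos(1 − 2y/D) = 2.66 rad. Then A = (D²/8)(θ − sin θ) = 0.2113 m² and P = Dθ/2 = 1.167 m.
Hydraulic radius R = A/P = 0.2113/1.167 = 0.1811 m.
From Manning's equation, S = [nQ / (1 A R^(2/3))]² = [0.015 × 0.358 / (1 × 0.2113 × 0.1811^(2/3))]² = 0.00631.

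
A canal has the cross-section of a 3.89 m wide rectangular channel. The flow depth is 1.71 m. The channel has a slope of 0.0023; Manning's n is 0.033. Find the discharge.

Q = 9.08 m³/s

Flow area A = b·y = 3.89 × 1.71 = 6.652 m². Wetted perimeter P = b + 2y = 3.89 + 2×1.71 = 7.31 m.
Hydraulic radius R = A/P = 6.652/7.31 = 0.91 m.
Manning's equation: Q = (1/n) A R^(2/3) S^(1/2) = (1/0.033) × 6.652 × 0.91^(2/3) × 0.0023^(1/2) = 9.08 m³/s.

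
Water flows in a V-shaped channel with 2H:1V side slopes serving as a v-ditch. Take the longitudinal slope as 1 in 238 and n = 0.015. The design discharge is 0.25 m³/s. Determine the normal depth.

y_n = 0.324 m

Manning's equation rearranged: A R^(2/3) = nQ / (1·√S) = 0.015 × 0.25 / (√0.004202) = 0.05785.
Try y = 0.355 m: A R^(2/3) = 0.0739 — high.
Try y = 0.251 m: A R^(2/3) = 0.02932 — low.
Try y = 0.324 m: A R^(2/3) = 0.05792 — ≈ 0.05785.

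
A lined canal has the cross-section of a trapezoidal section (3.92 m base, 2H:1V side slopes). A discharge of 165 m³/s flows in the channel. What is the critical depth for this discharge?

y_c = 3.4 m

At critical depth, Q² T / (g A³) = 1, i.e. A³/T = Q²/g = 165²/9.81 = 2775.
Try y = 2.4 m: A³/T = 678 — too small.
Try y = 3.68 m: A³/T = 3837 — too large.
Try y = 3.4 m: A³/T = 2764 — ≈ 2775.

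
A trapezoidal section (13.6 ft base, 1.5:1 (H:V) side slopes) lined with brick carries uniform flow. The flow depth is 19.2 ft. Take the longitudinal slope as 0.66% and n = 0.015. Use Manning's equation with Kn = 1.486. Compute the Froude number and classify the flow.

supercritical

With bottom width b = 13.6 ft and side slope z = 1.5: A = (b + zy)y = (13.6 + 1.5×19.2)×19.2 = 814.1 ft²; P = b + 2y√(1+z²) = 13.6 + 2×19.2×1.803 = 82.83 ft.
Hydraulic radius R = A/P = 814.1/82.83 = 9.829 ft.
V = (1.486/n) R^(2/3) √S = (1.486/0.015) × 9.829^(2/3) × √0.0066 = 36.93 ft/s. Hydraulic depth D_h = A/T = 814.1/71.2 = 11.43 ft.
Froude number Fr = V/√(g·D_h) = 36.93/√(32.2×11.43) = 1.92, which is greater than 1, so the flow is supercritical.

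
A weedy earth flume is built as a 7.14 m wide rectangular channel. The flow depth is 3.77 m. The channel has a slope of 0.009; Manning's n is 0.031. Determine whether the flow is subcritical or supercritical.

subcritical

Flow area A = b·y = 7.14 × 3.77 = 26.92 m². Wetted perimeter P = b + 2y = 7.14 + 2×3.77 = 14.68 m.
Hydraulic radius R = A/P = 26.92/14.68 = 1.834 m.
V = (1/n) R^(2/3) √S = (1/0.031) × 1.834^(2/3) × √0.009 = 4.585 m/s. Hydraulic depth D_h = A/T = 26.92/7.14 = 3.77 m.
Froude number Fr = V/√(g·D_h) = 4.585/√(9.81×3.77) = 0.754, which is less than 1, so the flow is subcritical.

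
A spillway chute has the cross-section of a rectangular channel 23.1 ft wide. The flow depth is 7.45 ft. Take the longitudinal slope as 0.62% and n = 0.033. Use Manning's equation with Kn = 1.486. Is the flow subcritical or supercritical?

Flow area A = b·y = 23.1 × 7.45 = 172.1 ft². Wetted perimeter P = b + 2y = 23.1 + 2×7.45 = 38 ft.
Hydraulic radius R = A/P = 172.1/38 = 4.529 ft.
V = (1.486/n) R^(2/3) √S = (1.486/0.033) × 4.529^(2/3) × √0.0062 = 9.706 ft/s. Hydraulic depth D_h = A/T = 172.1/23.1 = 7.45 ft.
Froude number Fr = V/√(g·D_h) = 9.706/√(32.2×7.45) = 0.627, which is less than 1, so the flow is subcritical.

subcritical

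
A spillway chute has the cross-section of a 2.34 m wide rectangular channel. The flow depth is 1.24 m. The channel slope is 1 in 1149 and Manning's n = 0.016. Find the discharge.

Q = 3.81 m³/s

Flow area A = b·y = 2.34 × 1.24 = 2.902 m². Wetted perimeter P = b + 2y = 2.34 + 2×1.24 = 4.82 m.
Hydraulic radius R = A/P = 2.902/4.82 = 0.602 m.
Manning's equation: Q = (1/n) A R^(2/3) S^(1/2) = (1/0.016) × 2.902 × 0.602^(2/3) × 0.0008703^(1/2) = 3.81 m³/s.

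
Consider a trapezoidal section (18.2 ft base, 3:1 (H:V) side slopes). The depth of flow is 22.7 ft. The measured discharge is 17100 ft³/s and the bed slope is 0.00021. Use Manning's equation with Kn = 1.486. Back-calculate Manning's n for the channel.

With bottom width b = 18.2 ft and side slope z = 3: A = (b + zy)y = (18.2 + 3×22.7)×22.7 = 1959 ft²; P = b + 2y√(1+z²) = 18.2 + 2×22.7×3.162 = 161.8 ft.
Hydraulic radius R = A/P = 1959/161.8 = 12.11 ft.
Rearranging Manning's equation: n = (1.486/Q) A R^(2/3) S^(1/2) = (1.486/17100) × 1959 × 12.11^(2/3) × √0.00021 = 0.013.

n = 0.013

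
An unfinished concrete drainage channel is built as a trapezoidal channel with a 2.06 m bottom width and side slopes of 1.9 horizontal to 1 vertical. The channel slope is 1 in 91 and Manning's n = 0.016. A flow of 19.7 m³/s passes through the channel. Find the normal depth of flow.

Manning's equation rearranged: A R^(2/3) = nQ / (1·√S) = 0.016 × 19.7 / (√0.01099) = 3.007.
Try y = 0.721 m: A R^(2/3) = 1.515 — too small.
Try y = 1.13 m: A R^(2/3) = 3.704 — too large.
Try y = 1.02 m: A R^(2/3) = 3.007 — matches.

y_n = 1.02 m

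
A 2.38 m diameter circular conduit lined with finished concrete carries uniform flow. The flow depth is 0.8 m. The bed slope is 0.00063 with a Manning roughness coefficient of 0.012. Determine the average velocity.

V = 1.22 m/s

For a circular section of diameter D = 2.38 m at depth y = 0.8 m, the central angle is θ = 2 arccos(1 − 2y/D) = 2.474 rad. Then A = (D²/8)(θ − sin θ) = 1.313 m² and P = Dθ/2 = 2.944 m.
Hydraulic radius R = A/P = 1.313/2.944 = 0.4461 m.
From Manning's equation, V = (1/n) R^(2/3) S^(1/2) = (1/0.012) × 0.4461^(2/3) × 0.00063^(1/2) = 1.22 m/s.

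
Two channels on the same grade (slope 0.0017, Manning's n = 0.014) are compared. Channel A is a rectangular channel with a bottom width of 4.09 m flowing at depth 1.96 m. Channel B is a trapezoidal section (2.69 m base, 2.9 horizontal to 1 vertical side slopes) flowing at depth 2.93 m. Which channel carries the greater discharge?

Channel A: Flow area A = b·y = 4.09 × 1.96 = 8.016 m². Wetted perimeter P = b + 2y = 4.09 + 2×1.96 = 8.01 m. Hydraulic radius R = A/P = 8.016/8.01 = 1.001 m. Q_A = (1/0.014)·8.016·1.001^(2/3)·√0.0017 = 23.62 m³/s.
Channel B: With bottom width b = 2.69 m and side slope z = 2.9: A = (b + zy)y = (2.69 + 2.9×2.93)×2.93 = 32.78 m²; P = b + 2y√(1+z²) = 2.69 + 2×2.93×3.068 = 20.67 m. Hydraulic radius R = A/P = 32.78/20.67 = 1.586 m. Q_B = (1/0.014)·32.78·1.586^(2/3)·√0.0017 = 131.3 m³/s.
Q_A = 23.62 m³/s vs Q_B = 131.3 m³/s, so channel B carries more.

channel B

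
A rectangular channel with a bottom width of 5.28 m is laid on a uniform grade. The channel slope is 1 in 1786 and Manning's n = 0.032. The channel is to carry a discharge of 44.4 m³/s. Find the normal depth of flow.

y_n = 7.31 m

Manning's equation rearranged: A R^(2/3) = nQ / (1·√S) = 0.032 × 44.4 / (√0.0005599) = 60.04.
At y = 8.87 m: A R^(2/3) = 75.2 — too large.
At y = 7.31 m: A R^(2/3) = 60.03 — ≈ 60.04.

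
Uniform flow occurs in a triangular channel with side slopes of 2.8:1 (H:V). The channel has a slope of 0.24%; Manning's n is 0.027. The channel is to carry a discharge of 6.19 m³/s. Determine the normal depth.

y_n = 1.3 m

Manning's equation rearranged: A R^(2/3) = nQ / (1·√S) = 0.027 × 6.19 / (√0.0024) = 3.412.
At y = 0.994 m: A R^(2/3) = 1.668 — low.
At y = 1.53 m: A R^(2/3) = 5.267 — high.
At y = 1.3 m: A R^(2/3) = 3.411 — ≈ 3.412.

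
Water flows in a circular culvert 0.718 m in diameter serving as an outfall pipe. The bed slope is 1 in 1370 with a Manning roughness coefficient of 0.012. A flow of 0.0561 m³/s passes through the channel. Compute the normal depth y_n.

Manning's equation rearranged: A R^(2/3) = nQ / (1·√S) = 0.012 × 0.0561 / (√0.0007299) = 0.02492.
At y = 0.245 m: A R^(2/3) = 0.03229 — over.
At y = 0.182 m: A R^(2/3) = 0.01814 — short.
At y = 0.214 m: A R^(2/3) = 0.02491 — ≈ 0.02492.

y_n = 0.214 m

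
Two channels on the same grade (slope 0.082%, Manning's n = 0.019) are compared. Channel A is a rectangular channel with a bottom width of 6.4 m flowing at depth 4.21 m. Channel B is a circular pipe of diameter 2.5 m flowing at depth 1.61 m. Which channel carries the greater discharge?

Channel A: Flow area A = b·y = 6.4 × 4.21 = 26.94 m². Wetted perimeter P = b + 2y = 6.4 + 2×4.21 = 14.82 m. Hydraulic radius R = A/P = 26.94/14.82 = 1.818 m. Q_A = (1/0.019)·26.94·1.818^(2/3)·√0.00082 = 60.49 m³/s.
Channel B: For a circular section of diameter D = 2.5 m at depth y = 1.61 m, the central angle is θ = 2 arccos(1 − 2y/D) = 3.726 rad. Then A = (D²/8)(θ − sin θ) = 3.342 m² and P = Dθ/2 = 4.657 m. Hydraulic radius R = A/P = 3.342/4.657 = 0.7175 m. Q_B = (1/0.019)·3.342·0.7175^(2/3)·√0.00082 = 4.037 m³/s.
Q_A = 60.49 m³/s vs Q_B = 4.037 m³/s, so channel A carries more.

channel A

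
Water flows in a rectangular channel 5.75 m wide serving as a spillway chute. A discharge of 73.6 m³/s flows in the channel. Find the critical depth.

y_c = 2.56 m

For a rectangular channel, critical depth y_c = (q²/g)^(1/3) where q = Q/b = 73.6/5.75 = 12.8 m²/s.
So y_c = (12.8²/9.81)^(1/3) = 2.56 m.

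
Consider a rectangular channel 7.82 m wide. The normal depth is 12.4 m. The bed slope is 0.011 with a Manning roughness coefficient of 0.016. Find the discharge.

Q = 1310 m³/s

Flow area A = b·y = 7.82 × 12.4 = 96.97 m². Wetted perimeter P = b + 2y = 7.82 + 2×12.4 = 32.62 m.
Hydraulic radius R = A/P = 96.97/32.62 = 2.973 m.
Manning's equation: Q = (1/n) A R^(2/3) S^(1/2) = (1/0.016) × 96.97 × 2.973^(2/3) × 0.011^(1/2) = 1310 m³/s.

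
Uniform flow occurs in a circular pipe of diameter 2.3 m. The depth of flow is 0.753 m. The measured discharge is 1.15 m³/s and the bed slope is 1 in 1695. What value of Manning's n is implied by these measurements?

For a circular section of diameter D = 2.3 m at depth y = 0.753 m, the central angle is θ = 2 arccos(1 − 2y/D) = 2.437 rad. Then A = (D²/8)(θ − sin θ) = 1.183 m² and P = Dθ/2 = 2.802 m.
Hydraulic radius R = A/P = 1.183/2.802 = 0.4221 m.
Rearranging Manning's equation: n = (1/Q) A R^(2/3) S^(1/2) = (1/1.15) × 1.183 × 0.4221^(2/3) × √0.00059 = 0.0141.

n = 0.0141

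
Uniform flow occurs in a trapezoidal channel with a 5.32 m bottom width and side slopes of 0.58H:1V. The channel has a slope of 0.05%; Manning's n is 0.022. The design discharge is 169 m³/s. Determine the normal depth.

y_n = 7.72 m

Manning's equation rearranged: A R^(2/3) = nQ / (1·√S) = 0.022 × 169 / (√0.0005) = 166.3.
At y = 5.75 m: A R^(2/3) = 95.87 — low.
At y = 7.72 m: A R^(2/3) = 166.5 — ≈ 166.3.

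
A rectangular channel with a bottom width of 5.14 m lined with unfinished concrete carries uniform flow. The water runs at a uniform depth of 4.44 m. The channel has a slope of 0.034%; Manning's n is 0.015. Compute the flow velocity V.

Flow area A = b·y = 5.14 × 4.44 = 22.82 m². Wetted perimeter P = b + 2y = 5.14 + 2×4.44 = 14.02 m.
Hydraulic radius R = A/P = 22.82/14.02 = 1.628 m.
From Manning's equation, V = (1/n) R^(2/3) S^(1/2) = (1/0.015) × 1.628^(2/3) × 0.00034^(1/2) = 1.7 m/s.

V = 1.7 m/s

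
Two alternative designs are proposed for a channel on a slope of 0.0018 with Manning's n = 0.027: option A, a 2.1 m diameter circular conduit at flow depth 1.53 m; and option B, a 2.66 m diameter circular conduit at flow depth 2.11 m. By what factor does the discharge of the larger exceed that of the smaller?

Channel A: For a circular section of diameter D = 2.1 m at depth y = 1.53 m, the central angle is θ = 2 arccos(1 − 2y/D) = 4.091 rad. Then A = (D²/8)(θ − sin θ) = 2.704 m² and P = Dθ/2 = 4.296 m. Hydraulic radius R = A/P = 2.704/4.296 = 0.6293 m. Q_A = (1/0.027)·2.704·0.6293^(2/3)·√0.0018 = 3.12 m³/s.
Channel B: For a circular section of diameter D = 2.66 m at depth y = 2.11 m, the central angle is θ = 2 arccos(1 − 2y/D) = 4.395 rad. Then A = (D²/8)(θ − sin θ) = 4.727 m² and P = Dθ/2 = 5.845 m. Hydraulic radius R = A/P = 4.727/5.845 = 0.8088 m. Q_B = (1/0.027)·4.727·0.8088^(2/3)·√0.0018 = 6.448 m³/s.
The larger discharge is 6.448 m³/s and the smaller is 3.12 m³/s; the ratio is 2.07.

2.07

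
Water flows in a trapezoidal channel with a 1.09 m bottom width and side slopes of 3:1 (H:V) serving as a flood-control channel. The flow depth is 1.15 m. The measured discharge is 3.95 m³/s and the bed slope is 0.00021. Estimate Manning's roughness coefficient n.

n = 0.014

With bottom width b = 1.09 m and side slope z = 3: A = (b + zy)y = (1.09 + 3×1.15)×1.15 = 5.221 m²; P = b + 2y√(1+z²) = 1.09 + 2×1.15×3.162 = 8.363 m.
Hydraulic radius R = A/P = 5.221/8.363 = 0.6243 m.
Rearranging Manning's equation: n = (1/Q) A R^(2/3) S^(1/2) = (1/3.95) × 5.221 × 0.6243^(2/3) × √0.00021 = 0.014.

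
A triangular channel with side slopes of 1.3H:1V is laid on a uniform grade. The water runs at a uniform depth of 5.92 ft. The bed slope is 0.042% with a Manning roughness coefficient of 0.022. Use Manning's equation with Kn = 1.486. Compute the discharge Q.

Q = 111 ft³/s

For a triangular section with side slope z = 1.3: A = zy² = 1.3×5.92² = 45.56 ft²; P = 2y√(1+z²) = 2×5.92×1.64 = 19.42 ft.
Hydraulic radius R = A/P = 45.56/19.42 = 2.346 ft.
Manning's equation: Q = (1.486/n) A R^(2/3) S^(1/2) = (1.486/0.022) × 45.56 × 2.346^(2/3) × 0.00042^(1/2) = 111 ft³/s.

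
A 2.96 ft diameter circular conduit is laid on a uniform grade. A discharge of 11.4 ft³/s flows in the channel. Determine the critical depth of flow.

At critical depth, Q² T / (g A³) = 1, i.e. A³/T = Q²/g = 11.4²/32.2 = 4.036.
Trying y = 1.31 ft: A³/T = 8.63 — too large.
Trying y = 0.765 ft: A³/T = 1.081 — too small.
Trying y = 1.07 ft: A³/T = 3.966 — ≈ 4.036.

y_c = 1.07 ft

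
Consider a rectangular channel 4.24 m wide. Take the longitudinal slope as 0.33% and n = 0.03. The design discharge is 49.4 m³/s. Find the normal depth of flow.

y_n = 4.72 m

Manning's equation rearranged: A R^(2/3) = nQ / (1·√S) = 0.03 × 49.4 / (√0.0033) = 25.8.
At y = 3.7 m: A R^(2/3) = 19.14 — low.
At y = 5.95 m: A R^(2/3) = 33.98 — high.
At y = 4.72 m: A R^(2/3) = 25.79 — matches.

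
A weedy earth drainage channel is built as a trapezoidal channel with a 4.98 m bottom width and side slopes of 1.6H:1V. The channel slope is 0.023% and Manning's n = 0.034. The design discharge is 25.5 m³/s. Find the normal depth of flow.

Manning's equation rearranged: A R^(2/3) = nQ / (1·√S) = 0.034 × 25.5 / (√0.00023) = 57.17.
Try y = 4.21 m: A R^(2/3) = 87.52 — too large.
Try y = 2.85 m: A R^(2/3) = 39.15 — too small.
Try y = 3.43 m: A R^(2/3) = 57.06 — close enough.

y_n = 3.43 m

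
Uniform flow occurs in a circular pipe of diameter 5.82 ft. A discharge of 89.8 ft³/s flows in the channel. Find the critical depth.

y_c = 2.57 ft

At critical depth, Q² T / (g A³) = 1, i.e. A³/T = Q²/g = 89.8²/32.2 = 250.4.
Try y = 3.26 ft: A³/T = 624 — over.
Try y = 2.57 ft: A³/T = 251.4 — ≈ 250.4.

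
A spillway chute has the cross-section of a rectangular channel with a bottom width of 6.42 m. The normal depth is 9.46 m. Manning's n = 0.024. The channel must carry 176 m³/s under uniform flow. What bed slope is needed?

Flow area A = b·y = 6.42 × 9.46 = 60.73 m². Wetted perimeter P = b + 2y = 6.42 + 2×9.46 = 25.34 m.
Hydraulic radius R = A/P = 60.73/25.34 = 2.397 m.
From Manning's equation, S = [nQ / (1 A R^(2/3))]² = [0.024 × 176 / (1 × 60.73 × 2.397^(2/3))]² = 0.00151.

S = 0.00151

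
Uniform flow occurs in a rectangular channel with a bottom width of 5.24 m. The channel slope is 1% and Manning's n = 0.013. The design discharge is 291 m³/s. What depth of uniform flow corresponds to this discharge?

y_n = 5.02 m

Manning's equation rearranged: A R^(2/3) = nQ / (1·√S) = 0.013 × 291 / (√0.01) = 37.83.
At y = 5.86 m: A R^(2/3) = 45.61 — high.
At y = 4.24 m: A R^(2/3) = 30.64 — low.
At y = 5.02 m: A R^(2/3) = 37.78 — ≈ 37.83.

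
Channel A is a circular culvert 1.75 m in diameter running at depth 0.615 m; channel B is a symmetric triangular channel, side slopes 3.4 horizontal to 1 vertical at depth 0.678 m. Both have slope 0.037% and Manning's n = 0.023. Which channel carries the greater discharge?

channel B

Channel A: For a circular section of diameter D = 1.75 m at depth y = 0.615 m, the central angle is θ = 2 arccos(1 − 2y/D) = 2.538 rad. Then A = (D²/8)(θ − sin θ) = 0.7544 m² and P = Dθ/2 = 2.221 m. Hydraulic radius R = A/P = 0.7544/2.221 = 0.3397 m. Q_A = (1/0.023)·0.7544·0.3397^(2/3)·√0.00037 = 0.3072 m³/s.
Channel B: For a triangular section with side slope z = 3.4: A = zy² = 3.4×0.678² = 1.563 m²; P = 2y√(1+z²) = 2×0.678×3.544 = 4.806 m. Hydraulic radius R = A/P = 1.563/4.806 = 0.3252 m. Q_B = (1/0.023)·1.563·0.3252^(2/3)·√0.00037 = 0.6182 m³/s.
Q_A = 0.3072 m³/s vs Q_B = 0.6182 m³/s, so channel B carries more.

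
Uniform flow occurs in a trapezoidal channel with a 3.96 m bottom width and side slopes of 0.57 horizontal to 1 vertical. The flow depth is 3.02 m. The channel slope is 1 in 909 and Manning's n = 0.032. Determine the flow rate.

Q = 24 m³/s

With bottom width b = 3.96 m and side slope z = 0.57: A = (b + zy)y = (3.96 + 0.57×3.02)×3.02 = 17.16 m²; P = b + 2y√(1+z²) = 3.96 + 2×3.02×1.151 = 10.91 m.
Hydraulic radius R = A/P = 17.16/10.91 = 1.572 m.
Manning's equation: Q = (1/n) A R^(2/3) S^(1/2) = (1/0.032) × 17.16 × 1.572^(2/3) × 0.0011^(1/2) = 24 m³/s.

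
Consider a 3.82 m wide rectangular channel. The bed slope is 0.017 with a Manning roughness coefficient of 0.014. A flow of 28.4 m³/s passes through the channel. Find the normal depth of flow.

Manning's equation rearranged: A R^(2/3) = nQ / (1·√S) = 0.014 × 28.4 / (√0.017) = 3.049.
At y = 0.859 m: A R^(2/3) = 2.315 — too small.
At y = 1.15 m: A R^(2/3) = 3.522 — too large.
At y = 1.04 m: A R^(2/3) = 3.052 — close enough.

y_n = 1.04 m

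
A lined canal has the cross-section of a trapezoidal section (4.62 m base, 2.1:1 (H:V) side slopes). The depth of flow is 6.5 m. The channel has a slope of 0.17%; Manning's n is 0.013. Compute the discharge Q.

Q = 853 m³/s

With bottom width b = 4.62 m and side slope z = 2.1: A = (b + zy)y = (4.62 + 2.1×6.5)×6.5 = 118.8 m²; P = b + 2y√(1+z²) = 4.62 + 2×6.5×2.326 = 34.86 m.
Hydraulic radius R = A/P = 118.8/34.86 = 3.407 m.
Manning's equation: Q = (1/n) A R^(2/3) S^(1/2) = (1/0.013) × 118.8 × 3.407^(2/3) × 0.0017^(1/2) = 853 m³/s.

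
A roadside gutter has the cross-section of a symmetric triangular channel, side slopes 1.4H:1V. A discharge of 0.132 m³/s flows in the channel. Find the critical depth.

At critical depth, Q² T / (g A³) = 1, i.e. A³/T = Q²/g = 0.132²/9.81 = 0.001776.
Try y = 0.307 m: A³/T = 0.002673 — over.
Try y = 0.249 m: A³/T = 0.000938 — short.
Try y = 0.283 m: A³/T = 0.001779 — matches.

y_c = 0.283 m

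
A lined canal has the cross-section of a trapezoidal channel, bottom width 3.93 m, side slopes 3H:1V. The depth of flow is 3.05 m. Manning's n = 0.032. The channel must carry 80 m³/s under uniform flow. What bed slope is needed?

S = 0.002

With bottom width b = 3.93 m and side slope z = 3: A = (b + zy)y = (3.93 + 3×3.05)×3.05 = 39.89 m²; P = b + 2y√(1+z²) = 3.93 + 2×3.05×3.162 = 23.22 m.
Hydraulic radius R = A/P = 39.89/23.22 = 1.718 m.
From Manning's equation, S = [nQ / (1 A R^(2/3))]² = [0.032 × 80 / (1 × 39.89 × 1.718^(2/3))]² = 0.002.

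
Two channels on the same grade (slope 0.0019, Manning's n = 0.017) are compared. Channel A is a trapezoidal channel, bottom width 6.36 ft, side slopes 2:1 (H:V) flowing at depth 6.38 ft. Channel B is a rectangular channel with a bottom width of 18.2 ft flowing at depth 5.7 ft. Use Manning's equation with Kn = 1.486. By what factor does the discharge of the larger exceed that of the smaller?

Channel A: With bottom width b = 6.36 ft and side slope z = 2: A = (b + zy)y = (6.36 + 2×6.38)×6.38 = 122 ft²; P = b + 2y√(1+z²) = 6.36 + 2×6.38×2.236 = 34.89 ft. Hydraulic radius R = A/P = 122/34.89 = 3.496 ft. Q_A = (1.486/0.017)·122·3.496^(2/3)·√0.0019 = 1071 ft³/s.
Channel B: Flow area A = b·y = 18.2 × 5.7 = 103.7 ft². Wetted perimeter P = b + 2y = 18.2 + 2×5.7 = 29.6 ft. Hydraulic radius R = A/P = 103.7/29.6 = 3.505 ft. Q_B = (1.486/0.017)·103.7·3.505^(2/3)·√0.0019 = 912 ft³/s.
The larger discharge is 1071 ft³/s and the smaller is 912 ft³/s; the ratio is 1.17.

1.17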